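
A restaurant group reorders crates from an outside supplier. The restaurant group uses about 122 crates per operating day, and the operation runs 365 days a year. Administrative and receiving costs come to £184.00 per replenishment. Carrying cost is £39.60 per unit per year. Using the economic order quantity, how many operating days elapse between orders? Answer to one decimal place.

Annual demand D = 122 × 365 = 44,530.
EOQ = √(2DS/H) = √(2 × 44,530 × 184 / 39.6) ≈ 643.28.
Cycle time = Q*/D × 365 = 643.28 / 44,530 × 365 ≈ 5.273 days.

T ≈ 5.3 days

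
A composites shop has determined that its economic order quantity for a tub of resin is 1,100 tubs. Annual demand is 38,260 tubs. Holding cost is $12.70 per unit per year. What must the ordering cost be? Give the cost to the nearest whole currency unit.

The basic EOQ model gives Q* = √(2DS/H); rearrange for the unknown.
From Q* = √(2DS/H): S = Q*²H / (2D) = 1,100² × 12.7 / (2 × 38,260) = 200.8233.

S ≈ $201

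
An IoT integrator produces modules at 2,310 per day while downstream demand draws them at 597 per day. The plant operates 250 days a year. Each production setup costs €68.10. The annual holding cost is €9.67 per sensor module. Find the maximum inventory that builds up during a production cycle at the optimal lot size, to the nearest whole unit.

Annual demand D = 597 × 250 = 149,250.
Production build-up factor (1 − d/p) = 1 − 597/2,310 = 0.7416.
Q* = √(2DS / (H(1 − d/p))) = √(2 × 149,250 × 68.1 / (9.67 × 0.7416)).
= √(20,327,850 / 7.1709) ≈ 1683.681.
Maximum inventory = Q*(1 − d/p) = 1683.681 × 0.7416 ≈ 1248.548.

I_max ≈ 1,249 modules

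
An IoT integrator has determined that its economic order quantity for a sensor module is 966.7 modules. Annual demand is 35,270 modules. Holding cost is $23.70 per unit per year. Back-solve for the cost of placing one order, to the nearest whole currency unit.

Squaring Q* = √(2DS/H) gives Q*² = 2DS/H.
From Q* = √(2DS/H): S = Q*²H / (2D) = 966.7² × 23.7 / (2 × 35,270) = 313.9759.

S ≈ $314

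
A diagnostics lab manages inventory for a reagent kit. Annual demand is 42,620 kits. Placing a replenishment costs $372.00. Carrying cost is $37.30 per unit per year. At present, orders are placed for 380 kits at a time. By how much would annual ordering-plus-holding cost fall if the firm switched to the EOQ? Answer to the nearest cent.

EOQ = √(2DS/H) = √(2 × 42,620 × 372 / 37.3) ≈ 922.02.
Cost at Q* = (D/Q*)S + (Q*/2)H = √(2DSH) ≈ $34,391.22.
Cost at Q = 380: (42,620/380)×372 + (380/2)×37.3 = $41,722.74 + $7,087.00 = $48,809.74.
Excess = $48,809.74 − $34,391.22 = $14,418.51.

Extra cost ≈ $14,418.51 per year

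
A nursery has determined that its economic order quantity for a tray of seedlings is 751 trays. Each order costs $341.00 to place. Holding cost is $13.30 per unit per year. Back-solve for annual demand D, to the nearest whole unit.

Squaring Q* = √(2DS/H) gives Q*² = 2DS/H.
From Q* = √(2DS/H): D = Q*²H / (2S) = 751² × 13.3 / (2 × 341) = 10998.846.

D ≈ 10,999 trays per year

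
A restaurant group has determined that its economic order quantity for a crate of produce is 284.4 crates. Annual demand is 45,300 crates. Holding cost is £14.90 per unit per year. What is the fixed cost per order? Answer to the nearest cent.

The basic EOQ model gives Q* = √(2DS/H); rearrange for the unknown.
From Q* = √(2DS/H): S = Q*²H / (2D) = 284.4² × 14.9 / (2 × 45,300) = 13.3020.

S ≈ £13.30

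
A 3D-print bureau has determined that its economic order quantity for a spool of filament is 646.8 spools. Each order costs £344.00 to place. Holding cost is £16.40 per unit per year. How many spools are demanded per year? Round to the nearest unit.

D ≈ 9,972 spools per year

The basic EOQ model gives Q* = √(2DS/H); rearrange for the unknown.
From Q* = √(2DS/H): D = Q*²H / (2S) = 646.8² × 16.4 / (2 × 344) = 9972.302.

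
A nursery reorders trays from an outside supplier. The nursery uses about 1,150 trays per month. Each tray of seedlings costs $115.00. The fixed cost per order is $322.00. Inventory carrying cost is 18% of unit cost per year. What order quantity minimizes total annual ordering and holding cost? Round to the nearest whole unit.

Annual demand D = 1,150 × 12 = 13,800.
Holding cost H = 0.18 × $115.00 = $20.7000 per unit per year.
EOQ = √(2DS / H) = √(2 × 13,800 × 322 / 20.7).
= √(8,887,200 / 20.7) = √429,333.3333 ≈ 655.235.

Q* ≈ 655 trays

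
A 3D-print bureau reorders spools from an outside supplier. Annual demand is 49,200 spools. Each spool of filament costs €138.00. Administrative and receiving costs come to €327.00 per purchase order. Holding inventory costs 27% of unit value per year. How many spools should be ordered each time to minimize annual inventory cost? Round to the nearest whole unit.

Holding cost H = 0.27 × €138.00 = €37.2600 per unit per year.
EOQ = √(2DS / H) = √(2 × 49,200 × 327 / 37.26).
= √(32,176,800 / 37.26) = √863,574.8792 ≈ 929.287.

Q* ≈ 929 spools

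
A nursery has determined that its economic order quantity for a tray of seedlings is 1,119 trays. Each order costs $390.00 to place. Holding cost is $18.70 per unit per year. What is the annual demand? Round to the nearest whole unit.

Squaring Q* = √(2DS/H) gives Q*² = 2DS/H.
From Q* = √(2DS/H): D = Q*²H / (2S) = 1,119² × 18.7 / (2 × 390) = 30019.757.

D ≈ 30,020 trays per year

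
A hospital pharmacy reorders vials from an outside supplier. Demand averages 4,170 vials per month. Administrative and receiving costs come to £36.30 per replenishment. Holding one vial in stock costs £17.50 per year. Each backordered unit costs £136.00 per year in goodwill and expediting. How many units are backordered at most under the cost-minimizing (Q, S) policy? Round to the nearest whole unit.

Annual demand D = 4,170 × 12 = 50,040.
With planned backorders, Q* = √(2DS/H) · √((H+B)/B).
√(2DS/H) = √(2 × 50,040 × 36.3 / 17.5) = 455.625.
√((H+B)/B) = √((17.5+136)/136) = 1.0624.
Q* ≈ 484.053.
S* = Q* · H/(H+B) = 484.053 × 17.5/153.5 ≈ 55.185.

S* ≈ 55 vials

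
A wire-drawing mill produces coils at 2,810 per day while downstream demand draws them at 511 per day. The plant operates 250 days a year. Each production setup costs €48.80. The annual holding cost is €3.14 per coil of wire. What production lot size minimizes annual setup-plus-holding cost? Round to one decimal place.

Q* ≈ 2,203.0 coils

Annual demand D = 511 × 250 = 127,750.
Production build-up factor (1 − d/p) = 1 − 511/2,810 = 0.8181.
Q* = √(2DS / (H(1 − d/p))) = √(2 × 127,750 × 48.8 / (3.14 × 0.8181)).
= √(12,468,400 / 2.569) ≈ 2203.049.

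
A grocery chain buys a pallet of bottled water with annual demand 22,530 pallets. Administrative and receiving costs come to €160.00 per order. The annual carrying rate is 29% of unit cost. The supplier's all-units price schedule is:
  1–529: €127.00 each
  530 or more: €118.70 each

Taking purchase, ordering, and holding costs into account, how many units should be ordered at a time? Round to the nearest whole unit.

Q* ≈ 530 pallets

Holding cost per unit per year at price C is H = 0.29·C.
For each price level, check whether its EOQ is feasible; otherwise the best quantity at that price is the breakpoint.
EOQ at €127.00 = 442.4 (feasible in tier 1): TC = 22,530×€127.00 + (22,530/442.4)×160 + (442.4/2)×0.29×€127.00 = €2,877,605.08.
EOQ at €118.70 = 457.6 < 530, so use break Q=530: TC = 22,530×€118.70 + (22,530/530.0)×160 + (530.0/2)×0.29×€118.70 = €2,690,234.60.
Lowest total cost is €2,690,234.60 at Q = 530.0.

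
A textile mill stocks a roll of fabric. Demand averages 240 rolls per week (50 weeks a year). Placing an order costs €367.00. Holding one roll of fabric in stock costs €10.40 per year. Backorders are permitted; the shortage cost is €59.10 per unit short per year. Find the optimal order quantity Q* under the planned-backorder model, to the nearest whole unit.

Annual demand D = 240 × 50 = 12,000.
With planned backorders, Q* = √(2DS/H) · √((H+B)/B).
√(2DS/H) = √(2 × 12,000 × 367 / 10.4) = 920.284.
√((H+B)/B) = √((10.4+59.1)/59.1) = 1.0844.
Q* ≈ 997.977.

Q* ≈ 998 rolls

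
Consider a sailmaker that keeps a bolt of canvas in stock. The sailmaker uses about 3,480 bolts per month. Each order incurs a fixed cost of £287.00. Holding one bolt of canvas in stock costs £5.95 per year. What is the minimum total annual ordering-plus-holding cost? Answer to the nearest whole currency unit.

TC* ≈ £11,942

Annual demand D = 3,480 × 12 = 41,760.
The optimal lot size = √(2DS/H) = √(2 × 41,760 × 287 / 5.95) ≈ 2007.14.
At the optimum the two cost components are equal, so total cost = 2·(Q*/2)H = Q*·H.
Minimum total = √(2DSH) = √(2 × 41,760 × 287 × 5.95) ≈ 11942.484.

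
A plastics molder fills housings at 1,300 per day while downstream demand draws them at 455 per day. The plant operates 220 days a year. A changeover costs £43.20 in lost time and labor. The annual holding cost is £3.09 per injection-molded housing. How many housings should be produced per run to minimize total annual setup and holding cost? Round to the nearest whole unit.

Annual demand D = 455 × 220 = 100,100.
Production build-up factor (1 − d/p) = 1 − 455/1,300 = 0.6500.
Q* = √(2DS / (H(1 − d/p))) = √(2 × 100,100 × 43.2 / (3.09 × 0.6500)).
= √(8,648,640 / 2.0085) ≈ 2075.095.

Q* ≈ 2,075 housings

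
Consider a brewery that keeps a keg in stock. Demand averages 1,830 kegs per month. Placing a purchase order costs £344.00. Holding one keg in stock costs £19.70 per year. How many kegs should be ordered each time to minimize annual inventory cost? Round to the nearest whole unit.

Q* ≈ 876 kegs

Annual demand D = 1,830 × 12 = 21,960.
EOQ = √(2DS / H) = √(2 × 21,960 × 344 / 19.7).
= √(15,108,480 / 19.7) = √766,927.9188 ≈ 875.744.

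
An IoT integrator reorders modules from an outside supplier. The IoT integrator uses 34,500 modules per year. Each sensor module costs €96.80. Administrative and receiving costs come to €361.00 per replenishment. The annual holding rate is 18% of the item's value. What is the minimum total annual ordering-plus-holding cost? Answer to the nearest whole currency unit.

Holding cost H = 0.18 × €96.80 = €17.4240 per unit per year.
The optimal lot size = √(2DS/H) = √(2 × 34,500 × 361 / 17.424) ≈ 1195.65.
At the optimum the two cost components are equal, so total cost = 2·(Q*/2)H = Q*·H.
Minimum total = √(2DSH) = √(2 × 34,500 × 361 × 17.424) ≈ 20833.013.

TC* ≈ €20,833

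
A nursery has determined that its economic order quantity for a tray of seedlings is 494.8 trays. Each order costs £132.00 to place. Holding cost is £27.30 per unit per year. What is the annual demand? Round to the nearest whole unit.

Invert the EOQ relation Q*² = 2DS/H.
From Q* = √(2DS/H): D = Q*²H / (2S) = 494.8² × 27.3 / (2 × 132) = 25317.342.

D ≈ 25,317 trays per year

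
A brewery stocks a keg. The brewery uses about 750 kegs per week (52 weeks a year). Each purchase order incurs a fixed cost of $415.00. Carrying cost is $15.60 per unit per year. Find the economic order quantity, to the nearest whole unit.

Q* ≈ 1,440 kegs

Annual demand D = 750 × 52 = 39,000.
EOQ = √(2DS / H) = √(2 × 39,000 × 415 / 15.6).
= √(32,370,000 / 15.6) = √2,075,000 ≈ 1440.486.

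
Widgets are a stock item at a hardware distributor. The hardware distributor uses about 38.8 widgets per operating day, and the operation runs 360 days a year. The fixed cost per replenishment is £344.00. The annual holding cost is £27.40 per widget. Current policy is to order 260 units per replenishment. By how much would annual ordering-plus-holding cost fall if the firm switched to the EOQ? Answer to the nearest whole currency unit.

Extra cost ≈ £5,816 per year

Annual demand D = 38.8 × 360 = 13,968.
EOQ = √(2DS/H) = √(2 × 13,968 × 344 / 27.4) ≈ 592.22.
Cost at Q* = (D/Q*)S + (Q*/2)H = √(2DSH) ≈ £16,226.94.
Cost at Q = 260: (13,968/260)×344 + (260/2)×27.4 = £18,480.74 + £3,562.00 = £22,042.74.
Excess = £22,042.74 − £16,226.94 = £5,815.80.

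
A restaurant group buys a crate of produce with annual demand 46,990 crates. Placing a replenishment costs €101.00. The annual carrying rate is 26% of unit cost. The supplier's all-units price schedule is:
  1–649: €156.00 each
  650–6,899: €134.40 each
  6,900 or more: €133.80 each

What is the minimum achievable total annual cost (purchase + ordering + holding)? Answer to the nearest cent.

TC* ≈ €6,334,114.32

Holding cost per unit per year at price C is H = 0.26·C.
Evaluate total cost at each tier's feasible EOQ or, if the EOQ is below the tier, at the tier's minimum quantity.
EOQ at €156.00 = 483.8 (feasible in tier 1): TC = 46,990×€156.00 + (46,990/483.8)×101 + (483.8/2)×0.26×€156.00 = €7,350,061.28.
EOQ at €134.40 = 521.2 < 650, so use break Q=650: TC = 46,990×€134.40 + (46,990/650.0)×101 + (650.0/2)×0.26×€134.40 = €6,334,114.32.
EOQ at €133.80 = 522.4 < 6900, so use break Q=6900: TC = 46,990×€133.80 + (46,990/6900.0)×101 + (6900.0/2)×0.26×€133.80 = €6,407,968.42.
Lowest total cost among the candidates is at Q = 650.0.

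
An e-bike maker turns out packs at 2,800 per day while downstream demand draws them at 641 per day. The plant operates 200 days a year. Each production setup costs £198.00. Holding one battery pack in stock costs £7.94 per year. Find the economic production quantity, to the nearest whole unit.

Q* ≈ 2,880 packs

Annual demand D = 641 × 200 = 128,200.
Production build-up factor (1 − d/p) = 1 − 641/2,800 = 0.7711.
Q* = √(2DS / (H(1 − d/p))) = √(2 × 128,200 × 198 / (7.94 × 0.7711)).
= √(50,767,200 / 6.1223) ≈ 2879.612.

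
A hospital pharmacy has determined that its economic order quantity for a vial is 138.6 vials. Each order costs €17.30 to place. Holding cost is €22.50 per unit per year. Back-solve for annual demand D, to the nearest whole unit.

D ≈ 12,492 vials per year

The basic EOQ model gives Q* = √(2DS/H); rearrange for the unknown.
From Q* = √(2DS/H): D = Q*²H / (2S) = 138.6² × 22.5 / (2 × 17.3) = 12492.026.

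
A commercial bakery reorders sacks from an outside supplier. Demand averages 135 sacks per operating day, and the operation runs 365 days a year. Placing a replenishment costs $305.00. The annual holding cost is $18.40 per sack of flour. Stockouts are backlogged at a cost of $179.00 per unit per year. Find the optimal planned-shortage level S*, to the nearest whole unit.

S* ≈ 125 sacks

Annual demand D = 135 × 365 = 49,275.
With planned backorders, Q* = √(2DS/H) · √((H+B)/B).
√(2DS/H) = √(2 × 49,275 × 305 / 18.4) = 1278.113.
√((H+B)/B) = √((18.4+179)/179) = 1.0501.
Q* ≈ 1342.197.
S* = Q* · H/(H+B) = 1342.197 × 18.4/197.4 ≈ 125.109.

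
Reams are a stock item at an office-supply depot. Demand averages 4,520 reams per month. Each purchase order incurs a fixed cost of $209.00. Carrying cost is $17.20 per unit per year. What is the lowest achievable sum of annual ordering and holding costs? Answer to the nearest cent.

TC* ≈ $19,747.50

Annual demand D = 4,520 × 12 = 54,240.
Q* = √(2DS/H) = √(2 × 54,240 × 209 / 17.2) ≈ 1148.11.
At Q*, ordering cost (D/Q*)S equals holding cost (Q*/2)H, each = √(DSH/2).
Minimum total = √(2DSH) = √(2 × 54,240 × 209 × 17.2) ≈ 19747.504.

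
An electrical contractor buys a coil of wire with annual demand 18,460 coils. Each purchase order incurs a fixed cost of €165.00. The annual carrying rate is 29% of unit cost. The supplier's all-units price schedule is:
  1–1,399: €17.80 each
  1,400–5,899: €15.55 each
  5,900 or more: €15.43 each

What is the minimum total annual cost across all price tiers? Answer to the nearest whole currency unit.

TC* ≈ €292,385

Holding cost per unit per year at price C is H = 0.29·C.
Candidates are each tier's EOQ (if it falls in that tier) and each price-break quantity.
EOQ at €17.80 = 1086.3 (feasible in tier 1): TC = 18,460×€17.80 + (18,460/1086.3)×165 + (1086.3/2)×0.29×€17.80 = €334,195.66.
EOQ at €15.55 = 1162.3 < 1400, so use break Q=1400: TC = 18,460×€15.55 + (18,460/1400.0)×165 + (1400.0/2)×0.29×€15.55 = €292,385.29.
EOQ at €15.43 = 1166.8 < 5900, so use break Q=5900: TC = 18,460×€15.43 + (18,460/5900.0)×165 + (5900.0/2)×0.29×€15.43 = €298,554.42.
Lowest total cost among the candidates is at Q = 1400.0.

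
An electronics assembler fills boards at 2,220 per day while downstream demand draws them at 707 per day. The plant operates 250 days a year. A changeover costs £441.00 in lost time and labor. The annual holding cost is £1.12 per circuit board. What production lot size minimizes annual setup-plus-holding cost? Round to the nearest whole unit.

Annual demand D = 707 × 250 = 176,750.
Production build-up factor (1 − d/p) = 1 − 707/2,220 = 0.6815.
Q* = √(2DS / (H(1 − d/p))) = √(2 × 176,750 × 441 / (1.12 × 0.6815)).
= √(155,893,500 / 0.7633) ≈ 14290.980.

Q* ≈ 14,291 boards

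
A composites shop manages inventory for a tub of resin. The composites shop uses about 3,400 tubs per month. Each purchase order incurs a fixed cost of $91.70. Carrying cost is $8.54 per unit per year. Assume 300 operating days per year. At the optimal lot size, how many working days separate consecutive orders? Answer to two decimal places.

T ≈ 6.88 days

Annual demand D = 3,400 × 12 = 40,800.
Q* = √(2DS/H) = √(2 × 40,800 × 91.7 / 8.54) ≈ 936.05.
Cycle time = Q*/D × 300 = 936.05 / 40,800 × 300 ≈ 6.883 days.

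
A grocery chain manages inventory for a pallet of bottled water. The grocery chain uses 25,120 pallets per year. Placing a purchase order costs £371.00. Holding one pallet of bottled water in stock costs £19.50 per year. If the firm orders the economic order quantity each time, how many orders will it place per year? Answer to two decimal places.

N ≈ 25.69 orders per year

EOQ = √(2DS/H) = √(2 × 25,120 × 371 / 19.5) ≈ 977.67.
Orders per year = D / Q* = 25,120 / 977.67 ≈ 25.694.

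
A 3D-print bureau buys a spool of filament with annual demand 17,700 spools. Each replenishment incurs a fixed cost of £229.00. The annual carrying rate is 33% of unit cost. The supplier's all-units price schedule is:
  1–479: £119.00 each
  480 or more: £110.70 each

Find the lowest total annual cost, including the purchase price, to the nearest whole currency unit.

Holding cost per unit per year at price C is H = 0.33·C.
For each price level, check whether its EOQ is feasible; otherwise the best quantity at that price is the breakpoint.
EOQ at £119.00 = 454.3 (feasible in tier 1): TC = 17,700×£119.00 + (17,700/454.3)×229 + (454.3/2)×0.33×£119.00 = £2,124,142.26.
EOQ at £110.70 = 471.1 < 480, so use break Q=480: TC = 17,700×£110.70 + (17,700/480.0)×229 + (480.0/2)×0.33×£110.70 = £1,976,601.81.
Lowest total cost among the candidates is at Q = 480.0.

TC* ≈ £1,976,602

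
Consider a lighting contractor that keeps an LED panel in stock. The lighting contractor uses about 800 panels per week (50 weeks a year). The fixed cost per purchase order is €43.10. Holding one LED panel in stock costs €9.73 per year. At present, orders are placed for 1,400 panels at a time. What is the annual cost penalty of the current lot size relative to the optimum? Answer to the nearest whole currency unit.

Annual demand D = 800 × 50 = 40,000.
EOQ = √(2DS/H) = √(2 × 40,000 × 43.1 / 9.73) ≈ 595.29.
Cost at Q* = (D/Q*)S + (Q*/2)H = √(2DSH) ≈ €5,792.15.
Cost at Q = 1,400: (40,000/1,400)×43.1 + (1,400/2)×9.73 = €1,231.43 + €6,811.00 = €8,042.43.
Excess = €8,042.43 − €5,792.15 = €2,250.28.

Extra cost ≈ €2,250 per year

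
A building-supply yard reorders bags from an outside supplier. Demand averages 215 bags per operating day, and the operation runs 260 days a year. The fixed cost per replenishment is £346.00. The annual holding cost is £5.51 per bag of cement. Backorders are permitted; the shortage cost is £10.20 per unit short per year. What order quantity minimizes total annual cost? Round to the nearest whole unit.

Annual demand D = 215 × 260 = 55,900.
With planned backorders, Q* = √(2DS/H) · √((H+B)/B).
√(2DS/H) = √(2 × 55,900 × 346 / 5.51) = 2649.617.
√((H+B)/B) = √((5.51+10.2)/10.2) = 1.2410.
Q* ≈ 3288.298.

Q* ≈ 3,288 bags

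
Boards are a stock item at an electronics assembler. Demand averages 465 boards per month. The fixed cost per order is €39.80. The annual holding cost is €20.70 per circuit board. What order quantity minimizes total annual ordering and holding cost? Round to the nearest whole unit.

Q* ≈ 146 boards

Annual demand D = 465 × 12 = 5,580.
EOQ = √(2DS / H) = √(2 × 5,580 × 39.8 / 20.7).
= √(444,168 / 20.7) = √21,457.3913 ≈ 146.483.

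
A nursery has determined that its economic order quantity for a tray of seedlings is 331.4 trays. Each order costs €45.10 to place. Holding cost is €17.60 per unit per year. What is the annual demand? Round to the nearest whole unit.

D ≈ 21,429 trays per year

Squaring Q* = √(2DS/H) gives Q*² = 2DS/H.
From Q* = √(2DS/H): D = Q*²H / (2S) = 331.4² × 17.6 / (2 × 45.1) = 21429.456.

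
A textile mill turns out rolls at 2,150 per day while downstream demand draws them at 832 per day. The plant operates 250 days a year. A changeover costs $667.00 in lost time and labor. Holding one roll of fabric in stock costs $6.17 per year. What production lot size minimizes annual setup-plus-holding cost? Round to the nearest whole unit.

Q* ≈ 8,565 rolls

Annual demand D = 832 × 250 = 208,000.
Production build-up factor (1 − d/p) = 1 − 832/2,150 = 0.6130.
Q* = √(2DS / (H(1 − d/p))) = √(2 × 208,000 × 667 / (6.17 × 0.6130)).
= √(277,472,000 / 3.7824) ≈ 8565.023.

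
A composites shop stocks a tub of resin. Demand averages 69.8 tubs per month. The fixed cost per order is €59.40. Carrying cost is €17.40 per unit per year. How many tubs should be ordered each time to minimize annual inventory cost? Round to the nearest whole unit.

Q* ≈ 76 tubs

Annual demand D = 69.8 × 12 = 837.6.
EOQ = √(2DS / H) = √(2 × 837.6 × 59.4 / 17.4).
= √(99,506.88 / 17.4) = √5,718.7862 ≈ 75.623.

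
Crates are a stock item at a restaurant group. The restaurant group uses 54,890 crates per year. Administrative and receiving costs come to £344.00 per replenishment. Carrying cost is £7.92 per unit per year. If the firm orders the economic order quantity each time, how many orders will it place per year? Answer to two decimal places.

Q* = √(2DS/H) = √(2 × 54,890 × 344 / 7.92) ≈ 2183.63.
Orders per year = D / Q* = 54,890 / 2183.63 ≈ 25.137.

N ≈ 25.14 orders per year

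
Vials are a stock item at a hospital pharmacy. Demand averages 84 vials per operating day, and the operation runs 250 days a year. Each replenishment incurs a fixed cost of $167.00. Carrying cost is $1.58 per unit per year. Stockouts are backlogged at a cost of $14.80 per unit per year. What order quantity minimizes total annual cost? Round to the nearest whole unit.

Q* ≈ 2,217 vials

Annual demand D = 84 × 250 = 21,000.
With planned backorders, Q* = √(2DS/H) · √((H+B)/B).
√(2DS/H) = √(2 × 21,000 × 167 / 1.58) = 2106.951.
√((H+B)/B) = √((1.58+14.8)/14.8) = 1.0520.
Q* ≈ 2216.565.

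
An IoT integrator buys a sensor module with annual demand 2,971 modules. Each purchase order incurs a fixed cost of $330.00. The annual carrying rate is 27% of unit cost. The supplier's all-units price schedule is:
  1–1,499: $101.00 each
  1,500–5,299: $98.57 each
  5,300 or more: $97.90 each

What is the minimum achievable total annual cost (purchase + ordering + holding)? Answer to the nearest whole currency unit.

TC* ≈ $307,383

Holding cost per unit per year at price C is H = 0.27·C.
Evaluate total cost at each tier's feasible EOQ or, if the EOQ is below the tier, at the tier's minimum quantity.
EOQ at $101.00 = 268.2 (feasible in tier 1): TC = 2,971×$101.00 + (2,971/268.2)×330 + (268.2/2)×0.27×$101.00 = $307,383.50.
EOQ at $98.57 = 271.4 < 1500, so use break Q=1500: TC = 2,971×$98.57 + (2,971/1500.0)×330 + (1500.0/2)×0.27×$98.57 = $313,465.51.
EOQ at $97.90 = 272.4 < 5300, so use break Q=5300: TC = 2,971×$97.90 + (2,971/5300.0)×330 + (5300.0/2)×0.27×$97.90 = $361,093.34.
Lowest total cost among the candidates is at Q = 268.2.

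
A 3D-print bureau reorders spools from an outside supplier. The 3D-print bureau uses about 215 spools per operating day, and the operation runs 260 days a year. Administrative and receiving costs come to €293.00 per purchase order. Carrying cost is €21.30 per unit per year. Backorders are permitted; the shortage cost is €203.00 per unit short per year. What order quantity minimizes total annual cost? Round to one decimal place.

Annual demand D = 215 × 260 = 55,900.
With planned backorders, Q* = √(2DS/H) · √((H+B)/B).
√(2DS/H) = √(2 × 55,900 × 293 / 21.3) = 1240.123.
√((H+B)/B) = √((21.3+203)/203) = 1.0512.
Q* ≈ 1303.562.

Q* ≈ 1,303.6 spools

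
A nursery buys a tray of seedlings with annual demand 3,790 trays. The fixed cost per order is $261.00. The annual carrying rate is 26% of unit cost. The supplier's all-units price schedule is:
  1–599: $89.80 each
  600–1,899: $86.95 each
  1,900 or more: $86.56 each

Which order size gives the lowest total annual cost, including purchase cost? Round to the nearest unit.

Holding cost per unit per year at price C is H = 0.26·C.
Evaluate total cost at each tier's feasible EOQ or, if the EOQ is below the tier, at the tier's minimum quantity.
EOQ at $89.80 = 291.1 (feasible in tier 1): TC = 3,790×$89.80 + (3,790/291.1)×261 + (291.1/2)×0.26×$89.80 = $347,138.41.
EOQ at $86.95 = 295.8 < 600, so use break Q=600: TC = 3,790×$86.95 + (3,790/600.0)×261 + (600.0/2)×0.26×$86.95 = $337,971.25.
EOQ at $86.56 = 296.5 < 1900, so use break Q=1900: TC = 3,790×$86.56 + (3,790/1900.0)×261 + (1900.0/2)×0.26×$86.56 = $349,963.35.
Lowest total cost is $337,971.25 at Q = 600.0.

Q* ≈ 600 trays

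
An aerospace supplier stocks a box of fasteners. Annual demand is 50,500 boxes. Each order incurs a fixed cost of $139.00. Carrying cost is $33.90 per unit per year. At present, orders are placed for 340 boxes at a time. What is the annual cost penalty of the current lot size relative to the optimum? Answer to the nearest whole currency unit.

EOQ = √(2DS/H) = √(2 × 50,500 × 139 / 33.9) ≈ 643.53.
Cost at Q* = (D/Q*)S + (Q*/2)H = √(2DSH) ≈ $21,815.64.
Cost at Q = 340: (50,500/340)×139 + (340/2)×33.9 = $20,645.59 + $5,763.00 = $26,408.59.
Excess = $26,408.59 − $21,815.64 = $4,592.95.

Extra cost ≈ $4,593 per year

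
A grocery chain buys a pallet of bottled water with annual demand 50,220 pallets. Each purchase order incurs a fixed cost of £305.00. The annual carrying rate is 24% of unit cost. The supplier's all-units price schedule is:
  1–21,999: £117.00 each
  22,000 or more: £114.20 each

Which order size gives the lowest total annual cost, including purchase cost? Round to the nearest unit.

Holding cost per unit per year at price C is H = 0.24·C.
Candidates are each tier's EOQ (if it falls in that tier) and each price-break quantity.
EOQ at £117.00 = 1044.5 (feasible in tier 1): TC = 50,220×£117.00 + (50,220/1044.5)×305 + (1044.5/2)×0.24×£117.00 = £5,905,069.31.
EOQ at £114.20 = 1057.2 < 22000, so use break Q=22000: TC = 50,220×£114.20 + (50,220/22000.0)×305 + (22000.0/2)×0.24×£114.20 = £6,037,308.23.
Lowest total cost is £5,905,069.31 at Q = 1044.5.

Q* ≈ 1,044 pallets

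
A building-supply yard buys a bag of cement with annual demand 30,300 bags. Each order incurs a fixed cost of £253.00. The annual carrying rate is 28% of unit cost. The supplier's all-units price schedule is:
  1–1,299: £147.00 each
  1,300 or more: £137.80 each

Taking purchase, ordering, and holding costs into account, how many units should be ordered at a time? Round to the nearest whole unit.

Holding cost per unit per year at price C is H = 0.28·C.
For each price level, check whether its EOQ is feasible; otherwise the best quantity at that price is the breakpoint.
EOQ at £147.00 = 610.3 (feasible in tier 1): TC = 30,300×£147.00 + (30,300/610.3)×253 + (610.3/2)×0.28×£147.00 = £4,479,220.85.
EOQ at £137.80 = 630.4 < 1300, so use break Q=1300: TC = 30,300×£137.80 + (30,300/1300.0)×253 + (1300.0/2)×0.28×£137.80 = £4,206,316.45.
Lowest total cost is £4,206,316.45 at Q = 1300.0.

Q* ≈ 1,300 bags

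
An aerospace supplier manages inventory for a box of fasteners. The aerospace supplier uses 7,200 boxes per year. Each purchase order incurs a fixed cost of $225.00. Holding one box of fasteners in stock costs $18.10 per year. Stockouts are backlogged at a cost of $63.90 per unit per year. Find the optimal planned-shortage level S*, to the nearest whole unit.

With planned backorders, Q* = √(2DS/H) · √((H+B)/B).
√(2DS/H) = √(2 × 7,200 × 225 / 18.1) = 423.090.
√((H+B)/B) = √((18.1+63.9)/63.9) = 1.1328.
Q* ≈ 479.280.
S* = Q* · H/(H+B) = 479.280 × 18.1/82 ≈ 105.792.

S* ≈ 106 boxes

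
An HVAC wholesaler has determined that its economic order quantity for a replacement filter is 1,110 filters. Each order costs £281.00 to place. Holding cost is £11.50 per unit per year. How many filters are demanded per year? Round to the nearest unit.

D ≈ 25,212 filters per year

The basic EOQ model gives Q* = √(2DS/H); rearrange for the unknown.
From Q* = √(2DS/H): D = Q*²H / (2S) = 1,110² × 11.5 / (2 × 281) = 25212.011.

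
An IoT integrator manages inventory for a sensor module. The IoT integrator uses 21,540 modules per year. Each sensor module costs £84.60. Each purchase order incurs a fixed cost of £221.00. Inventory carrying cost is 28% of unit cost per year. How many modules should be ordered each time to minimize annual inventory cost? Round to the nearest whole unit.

Holding cost H = 0.28 × £84.60 = £23.6880 per unit per year.
EOQ = √(2DS / H) = √(2 × 21,540 × 221 / 23.688).
= √(9,520,680 / 23.688) = √401,919.9595 ≈ 633.972.

Q* ≈ 634 modules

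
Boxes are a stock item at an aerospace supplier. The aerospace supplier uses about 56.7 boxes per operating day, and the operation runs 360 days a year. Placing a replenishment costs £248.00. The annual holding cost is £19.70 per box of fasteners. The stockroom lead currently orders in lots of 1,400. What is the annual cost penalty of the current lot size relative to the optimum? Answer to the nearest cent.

Annual demand D = 56.7 × 360 = 20,412.
EOQ = √(2DS/H) = √(2 × 20,412 × 248 / 19.7) ≈ 716.89.
Cost at Q* = (D/Q*)S + (Q*/2)H = √(2DSH) ≈ £14,122.67.
Cost at Q = 1,400: (20,412/1,400)×248 + (1,400/2)×19.7 = £3,615.84 + £13,790.00 = £17,405.84.
Excess = £17,405.84 − £14,122.67 = £3,283.17.

Extra cost ≈ £3,283.17 per year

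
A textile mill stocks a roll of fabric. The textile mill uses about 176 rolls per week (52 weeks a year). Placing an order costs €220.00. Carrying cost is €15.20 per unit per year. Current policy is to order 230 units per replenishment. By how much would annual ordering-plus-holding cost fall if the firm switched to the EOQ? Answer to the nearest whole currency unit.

Annual demand D = 176 × 52 = 9,152.
EOQ = √(2DS/H) = √(2 × 9,152 × 220 / 15.2) ≈ 514.71.
Cost at Q* = (D/Q*)S + (Q*/2)H = √(2DSH) ≈ €7,823.59.
Cost at Q = 230: (9,152/230)×220 + (230/2)×15.2 = €8,754.09 + €1,748.00 = €10,502.09.
Excess = €10,502.09 − €7,823.59 = €2,678.50.

Extra cost ≈ €2,678 per year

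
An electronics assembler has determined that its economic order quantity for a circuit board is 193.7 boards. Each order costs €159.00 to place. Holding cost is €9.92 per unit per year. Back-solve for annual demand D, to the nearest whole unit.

Invert the EOQ relation Q*² = 2DS/H.
From Q* = √(2DS/H): D = Q*²H / (2S) = 193.7² × 9.92 / (2 × 159) = 1170.426.

D ≈ 1,170 boards per year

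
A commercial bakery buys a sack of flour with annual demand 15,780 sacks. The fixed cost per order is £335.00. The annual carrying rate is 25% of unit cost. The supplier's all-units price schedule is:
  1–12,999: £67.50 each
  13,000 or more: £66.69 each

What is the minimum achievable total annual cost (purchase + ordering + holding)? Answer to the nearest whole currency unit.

TC* ≈ £1,078,507

Holding cost per unit per year at price C is H = 0.25·C.
Candidates are each tier's EOQ (if it falls in that tier) and each price-break quantity.
EOQ at £67.50 = 791.5 (feasible in tier 1): TC = 15,780×£67.50 + (15,780/791.5)×335 + (791.5/2)×0.25×£67.50 = £1,078,507.12.
EOQ at £66.69 = 796.3 < 13000, so use break Q=13000: TC = 15,780×£66.69 + (15,780/13000.0)×335 + (13000.0/2)×0.25×£66.69 = £1,161,146.09.
Lowest total cost among the candidates is at Q = 791.5.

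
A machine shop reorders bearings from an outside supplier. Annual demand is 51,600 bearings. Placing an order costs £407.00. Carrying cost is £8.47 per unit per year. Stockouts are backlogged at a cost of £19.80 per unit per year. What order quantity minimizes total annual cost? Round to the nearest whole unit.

Q* ≈ 2,661 bearings

With planned backorders, Q* = √(2DS/H) · √((H+B)/B).
√(2DS/H) = √(2 × 51,600 × 407 / 8.47) = 2226.872.
√((H+B)/B) = √((8.47+19.8)/19.8) = 1.1949.
Q* ≈ 2660.882.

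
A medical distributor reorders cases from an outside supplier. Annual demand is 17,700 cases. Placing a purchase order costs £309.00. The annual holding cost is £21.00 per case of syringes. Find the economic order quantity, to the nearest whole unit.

EOQ = √(2DS / H) = √(2 × 17,700 × 309 / 21).
= √(10,938,600 / 21) = √520,885.7143 ≈ 721.724.

Q* ≈ 722 cases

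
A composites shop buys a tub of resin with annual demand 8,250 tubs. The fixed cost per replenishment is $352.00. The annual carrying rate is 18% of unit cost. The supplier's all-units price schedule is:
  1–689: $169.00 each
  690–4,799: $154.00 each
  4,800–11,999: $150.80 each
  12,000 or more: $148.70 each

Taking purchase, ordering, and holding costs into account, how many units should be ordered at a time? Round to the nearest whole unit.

Holding cost per unit per year at price C is H = 0.18·C.
Candidates are each tier's EOQ (if it falls in that tier) and each price-break quantity.
EOQ at $169.00 = 437.0 (feasible in tier 1): TC = 8,250×$169.00 + (8,250/437.0)×352 + (437.0/2)×0.18×$169.00 = $1,407,542.08.
EOQ at $154.00 = 457.7 < 690, so use break Q=690: TC = 8,250×$154.00 + (8,250/690.0)×352 + (690.0/2)×0.18×$154.00 = $1,284,272.10.
EOQ at $150.80 = 462.6 < 4800, so use break Q=4800: TC = 8,250×$150.80 + (8,250/4800.0)×352 + (4800.0/2)×0.18×$150.80 = $1,309,850.60.
EOQ at $148.70 = 465.8 < 12000, so use break Q=12000: TC = 8,250×$148.70 + (8,250/12000.0)×352 + (12000.0/2)×0.18×$148.70 = $1,387,613.00.
Lowest total cost is $1,284,272.10 at Q = 690.0.

Q* ≈ 690 tubs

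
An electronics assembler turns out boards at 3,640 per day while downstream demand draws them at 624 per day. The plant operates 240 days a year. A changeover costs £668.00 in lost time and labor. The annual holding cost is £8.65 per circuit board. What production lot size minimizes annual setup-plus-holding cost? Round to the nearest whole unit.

Annual demand D = 624 × 240 = 149,760.
Production build-up factor (1 − d/p) = 1 − 624/3,640 = 0.8286.
Q* = √(2DS / (H(1 − d/p))) = √(2 × 149,760 × 668 / (8.65 × 0.8286)).
= √(200,079,360 / 7.1671) ≈ 5283.578.

Q* ≈ 5,284 boards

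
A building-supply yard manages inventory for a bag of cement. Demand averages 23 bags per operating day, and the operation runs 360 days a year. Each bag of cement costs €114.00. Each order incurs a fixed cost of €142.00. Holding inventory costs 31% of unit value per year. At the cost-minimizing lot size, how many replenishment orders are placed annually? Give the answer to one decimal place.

Annual demand D = 23 × 360 = 8,280.
Holding cost H = 0.31 × €114.00 = €35.3400 per unit per year.
EOQ = √(2DS/H) = √(2 × 8,280 × 142 / 35.34) ≈ 257.95.
Orders per year = D / Q* = 8,280 / 257.95 ≈ 32.099.

N ≈ 32.1 orders per year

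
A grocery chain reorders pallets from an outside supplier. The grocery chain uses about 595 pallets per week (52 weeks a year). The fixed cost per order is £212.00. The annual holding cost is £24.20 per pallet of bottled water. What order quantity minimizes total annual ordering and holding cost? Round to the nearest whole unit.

Annual demand D = 595 × 52 = 30,940.
EOQ = √(2DS / H) = √(2 × 30,940 × 212 / 24.2).
= √(13,118,560 / 24.2) = √542,089.2562 ≈ 736.267.

Q* ≈ 736 pallets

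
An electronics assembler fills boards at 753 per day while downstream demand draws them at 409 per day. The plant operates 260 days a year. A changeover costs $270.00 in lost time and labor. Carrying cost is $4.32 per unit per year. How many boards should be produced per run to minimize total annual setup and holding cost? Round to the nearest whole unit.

Q* ≈ 5,394 boards

Annual demand D = 409 × 260 = 106,340.
Production build-up factor (1 − d/p) = 1 − 409/753 = 0.4568.
Q* = √(2DS / (H(1 − d/p))) = √(2 × 106,340 × 270 / (4.32 × 0.4568)).
= √(57,423,600 / 1.9735) ≈ 5394.132.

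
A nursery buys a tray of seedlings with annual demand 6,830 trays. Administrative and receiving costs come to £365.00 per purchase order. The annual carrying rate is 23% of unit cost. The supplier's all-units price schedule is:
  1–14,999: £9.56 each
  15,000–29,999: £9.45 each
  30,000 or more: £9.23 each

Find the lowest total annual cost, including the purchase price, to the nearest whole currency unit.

Holding cost per unit per year at price C is H = 0.23·C.
For each price level, check whether its EOQ is feasible; otherwise the best quantity at that price is the breakpoint.
EOQ at £9.56 = 1505.8 (feasible in tier 1): TC = 6,830×£9.56 + (6,830/1505.8)×365 + (1505.8/2)×0.23×£9.56 = £68,605.84.
EOQ at £9.45 = 1514.6 < 15000, so use break Q=15000: TC = 6,830×£9.45 + (6,830/15000.0)×365 + (15000.0/2)×0.23×£9.45 = £81,010.95.
EOQ at £9.23 = 1532.5 < 30000, so use break Q=30000: TC = 6,830×£9.23 + (6,830/30000.0)×365 + (30000.0/2)×0.23×£9.23 = £94,967.50.
Lowest total cost among the candidates is at Q = 1505.8.

TC* ≈ £68,606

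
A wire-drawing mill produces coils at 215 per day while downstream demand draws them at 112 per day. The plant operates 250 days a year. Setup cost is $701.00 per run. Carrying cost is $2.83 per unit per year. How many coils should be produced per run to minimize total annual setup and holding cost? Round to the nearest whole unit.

Q* ≈ 5,381 coils

Annual demand D = 112 × 250 = 28,000.
Production build-up factor (1 − d/p) = 1 − 112/215 = 0.4791.
Q* = √(2DS / (H(1 − d/p))) = √(2 × 28,000 × 701 / (2.83 × 0.4791)).
= √(39,256,000 / 1.3558) ≈ 5380.968.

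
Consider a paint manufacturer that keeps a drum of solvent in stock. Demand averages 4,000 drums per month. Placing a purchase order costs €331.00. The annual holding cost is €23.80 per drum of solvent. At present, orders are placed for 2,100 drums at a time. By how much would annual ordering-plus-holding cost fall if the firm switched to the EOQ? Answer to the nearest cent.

Extra cost ≈ €5,055.37 per year

Annual demand D = 4,000 × 12 = 48,000.
EOQ = √(2DS/H) = √(2 × 48,000 × 331 / 23.8) ≈ 1155.48.
Cost at Q* = (D/Q*)S + (Q*/2)H = √(2DSH) ≈ €27,500.34.
Cost at Q = 2,100: (48,000/2,100)×331 + (2,100/2)×23.8 = €7,565.71 + €24,990.00 = €32,555.71.
Excess = €32,555.71 − €27,500.34 = €5,055.37.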